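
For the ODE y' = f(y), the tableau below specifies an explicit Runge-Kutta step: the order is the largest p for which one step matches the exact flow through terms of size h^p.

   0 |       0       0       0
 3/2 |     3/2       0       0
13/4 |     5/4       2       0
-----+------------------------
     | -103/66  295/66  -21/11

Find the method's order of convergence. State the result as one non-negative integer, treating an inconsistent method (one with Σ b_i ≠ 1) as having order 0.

2

b = (-103/66, 295/66, -21/11)
c = (0, 3/2, 13/4)
Ac = (0, 0, 3)
Σ b_i: (-103/66)·1 + 295/66·1 + (-21/11)·1 = 1 ✓
b·c: 295/66·3/2 + (-21/11)·13/4 = 1/2 ✓
b·c²: 295/66·9/4 + (-21/11)·169/16 = -1779/176 ≠ 1/3 ⇒ order 2.
b·Ac: (-21/11)·3 = -63/11 ≠ 1/6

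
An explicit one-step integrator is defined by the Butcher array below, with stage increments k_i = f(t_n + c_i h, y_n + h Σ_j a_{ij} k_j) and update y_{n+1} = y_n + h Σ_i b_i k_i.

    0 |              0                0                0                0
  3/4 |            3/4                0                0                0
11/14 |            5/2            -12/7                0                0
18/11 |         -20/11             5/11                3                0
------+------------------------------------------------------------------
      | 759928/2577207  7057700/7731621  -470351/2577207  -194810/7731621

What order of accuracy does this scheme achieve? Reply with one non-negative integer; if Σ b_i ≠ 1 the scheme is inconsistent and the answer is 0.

b = (759928/2577207, 7057700/7731621, -470351/2577207, -194810/7731621)
c = (0, 3/4, 11/14, 18/11)
Ac = (0, 0, -9/7, 831/308)
Σ b_i: 759928/2577207·1 + 7057700/7731621·1 + (-470351/2577207)·1 + (-194810/7731621)·1 = 1 ✓
b·c: 7057700/7731621·3/4 + (-470351/2577207)·11/14 + (-194810/7731621)·18/11 = 1/2 ✓
b·c²: 7057700/7731621·9/16 + (-470351/2577207)·121/196 + (-194810/7731621)·324/121 = 1/3 ✓
b·Ac: (-470351/2577207)·(-9/7) + (-194810/7731621)·831/308 = 1/6 ✓
b·c³: 7057700/7731621·27/64 + (-470351/2577207)·1331/2744 + (-194810/7731621)·5832/1331 = 591126527/3175119024 ≠ 1/4 ⇒ order 3.
b·(c∘Ac): (-470351/2577207)·(-99/98) + (-194810/7731621)·7479/1694 = 125637/1718138 ≠ 1/8
b·Ac²: (-470351/2577207)·(-27/28) + (-194810/7731621)·18177/8624 = 17734319/144323592 ≠ 1/12
b·A²c: (-194810/7731621)·(-27/7) = 83490/859069 ≠ 1/24

3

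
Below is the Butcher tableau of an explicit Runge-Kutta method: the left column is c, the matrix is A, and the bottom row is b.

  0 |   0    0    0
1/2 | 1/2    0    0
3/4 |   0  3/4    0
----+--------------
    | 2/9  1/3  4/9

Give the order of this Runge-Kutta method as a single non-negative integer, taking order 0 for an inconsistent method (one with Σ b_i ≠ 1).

b = (2/9, 1/3, 4/9)
c = (0, 1/2, 3/4)
Ac = (0, 0, 3/8)
Σ b_i: 2/9·1 + 1/3·1 + 4/9·1 = 1 ✓
b·c: 1/3·1/2 + 4/9·3/4 = 1/2 ✓
b·c²: 1/3·1/4 + 4/9·9/16 = 1/3 ✓
b·Ac: 4/9·3/8 = 1/6 ✓; 3 stages ⇒ order 3.

3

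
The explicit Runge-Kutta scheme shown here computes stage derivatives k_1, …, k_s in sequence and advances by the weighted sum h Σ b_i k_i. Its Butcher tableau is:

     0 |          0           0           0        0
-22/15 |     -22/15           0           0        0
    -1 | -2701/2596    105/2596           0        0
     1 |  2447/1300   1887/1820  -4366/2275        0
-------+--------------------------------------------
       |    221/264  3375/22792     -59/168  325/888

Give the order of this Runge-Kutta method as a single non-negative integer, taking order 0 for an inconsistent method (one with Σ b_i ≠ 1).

b = (221/264, 3375/22792, -59/168, 325/888)
c = (0, -22/15, -1, 1)
Ac = (0, 0, -7/118, 259/650)
Σ b_i: 221/264·1 + 3375/22792·1 + (-59/168)·1 + 325/888·1 = 1 ✓
b·c: 3375/22792·(-22/15) + (-59/168)·(-1) + 325/888·1 = 1/2 ✓
b·c²: 3375/22792·484/225 + (-59/168)·1 + 325/888·1 = 1/3 ✓
b·Ac: (-59/168)·(-7/118) + 325/888·259/650 = 1/6 ✓
b·c³: 3375/22792·(-10648/3375) + (-59/168)·(-1) + 325/888·1 = 1/4 ✓
b·(c∘Ac): (-59/168)·7/118 + 325/888·259/650 = 1/8 ✓
b·Ac²: (-59/168)·77/885 + 325/888·1517/4875 = 1/12 ✓
b·A²c: 325/888·37/325 = 1/24 ✓; 4 stages ⇒ order 4.

4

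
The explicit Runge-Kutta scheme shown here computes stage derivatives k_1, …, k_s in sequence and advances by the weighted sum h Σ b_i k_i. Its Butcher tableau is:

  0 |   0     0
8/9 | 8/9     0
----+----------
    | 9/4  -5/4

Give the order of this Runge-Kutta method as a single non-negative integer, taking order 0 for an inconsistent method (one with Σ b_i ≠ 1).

b = (9/4, -5/4)
c = (0, 8/9)
Σ b_i: 9/4·1 + (-5/4)·1 = 1 ✓
b·c: (-5/4)·8/9 = -10/9 ≠ 1/2 ⇒ order 1.

1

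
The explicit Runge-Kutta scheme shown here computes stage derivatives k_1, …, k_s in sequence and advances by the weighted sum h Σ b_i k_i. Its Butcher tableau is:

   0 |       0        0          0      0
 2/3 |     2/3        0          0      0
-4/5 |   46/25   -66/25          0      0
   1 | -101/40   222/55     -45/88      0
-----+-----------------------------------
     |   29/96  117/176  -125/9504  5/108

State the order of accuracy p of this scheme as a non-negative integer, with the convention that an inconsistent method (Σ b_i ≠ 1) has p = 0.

4

b = (29/96, 117/176, -125/9504, 5/108)
c = (0, 2/3, -4/5, 1)
Ac = (0, 0, -44/25, 31/10)
Σ b_i: 29/96·1 + 117/176·1 + (-125/9504)·1 + 5/108·1 = 1 ✓
b·c: 117/176·2/3 + (-125/9504)·(-4/5) + 5/108·1 = 1/2 ✓
b·c²: 117/176·4/9 + (-125/9504)·16/25 + 5/108·1 = 1/3 ✓
b·Ac: (-125/9504)·(-44/25) + 5/108·31/10 = 1/6 ✓
b·c³: 117/176·8/27 + (-125/9504)·(-64/125) + 5/108·1 = 1/4 ✓
b·(c∘Ac): (-125/9504)·176/125 + 5/108·31/10 = 1/8 ✓
b·Ac²: (-125/9504)·(-88/75) + 5/108·22/15 = 1/12 ✓
b·A²c: 5/108·9/10 = 1/24 ✓; 4 stages ⇒ order 4.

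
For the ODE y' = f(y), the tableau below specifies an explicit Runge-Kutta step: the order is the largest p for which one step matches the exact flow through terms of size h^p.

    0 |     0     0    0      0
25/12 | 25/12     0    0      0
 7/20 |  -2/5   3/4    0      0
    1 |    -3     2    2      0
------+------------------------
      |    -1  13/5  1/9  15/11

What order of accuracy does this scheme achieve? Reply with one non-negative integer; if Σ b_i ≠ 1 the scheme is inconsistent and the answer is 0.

0

b = (-1, 13/5, 1/9, 15/11)
c = (0, 25/12, 7/20, 1)
Ac = (0, 0, 25/16, 73/15)
Σ b_i: (-1)·1 + 13/5·1 + 1/9·1 + 15/11·1 = 1522/495 ≠ 1 ⇒ order 0.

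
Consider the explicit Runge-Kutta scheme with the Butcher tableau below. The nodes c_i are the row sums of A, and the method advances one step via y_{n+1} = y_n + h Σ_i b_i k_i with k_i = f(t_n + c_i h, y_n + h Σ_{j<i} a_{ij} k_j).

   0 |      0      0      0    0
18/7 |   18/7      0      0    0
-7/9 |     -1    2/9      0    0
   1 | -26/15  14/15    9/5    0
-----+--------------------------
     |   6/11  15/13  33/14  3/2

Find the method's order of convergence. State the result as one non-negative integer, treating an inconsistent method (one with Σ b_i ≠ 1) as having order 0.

b = (6/11, 15/13, 33/14, 3/2)
c = (0, 18/7, -7/9, 1)
Ac = (0, 0, 4/7, 1)
Σ b_i: 6/11·1 + 15/13·1 + 33/14·1 + 3/2·1 = 5562/1001 ≠ 1 ⇒ order 0.

0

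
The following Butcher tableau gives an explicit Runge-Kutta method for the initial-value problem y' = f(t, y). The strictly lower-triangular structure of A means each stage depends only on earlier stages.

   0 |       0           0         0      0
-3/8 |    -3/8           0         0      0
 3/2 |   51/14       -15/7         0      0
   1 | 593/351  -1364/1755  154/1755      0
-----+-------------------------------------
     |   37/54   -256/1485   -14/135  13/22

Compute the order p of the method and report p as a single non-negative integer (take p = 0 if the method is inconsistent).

b = (37/54, -256/1485, -14/135, 13/22)
c = (0, -3/8, 3/2, 1)
Ac = (0, 0, 45/56, 11/26)
Σ b_i: 37/54·1 + (-256/1485)·1 + (-14/135)·1 + 13/22·1 = 1 ✓
b·c: (-256/1485)·(-3/8) + (-14/135)·3/2 + 13/22·1 = 1/2 ✓
b·c²: (-256/1485)·9/64 + (-14/135)·9/4 + 13/22·1 = 1/3 ✓
b·Ac: (-14/135)·45/56 + 13/22·11/26 = 1/6 ✓
b·c³: (-256/1485)·(-27/512) + (-14/135)·27/8 + 13/22·1 = 1/4 ✓
b·(c∘Ac): (-14/135)·135/112 + 13/22·11/26 = 1/8 ✓
b·Ac²: (-14/135)·(-135/448) + 13/22·55/624 = 1/12 ✓
b·A²c: 13/22·11/156 = 1/24 ✓; 4 stages ⇒ order 4.

4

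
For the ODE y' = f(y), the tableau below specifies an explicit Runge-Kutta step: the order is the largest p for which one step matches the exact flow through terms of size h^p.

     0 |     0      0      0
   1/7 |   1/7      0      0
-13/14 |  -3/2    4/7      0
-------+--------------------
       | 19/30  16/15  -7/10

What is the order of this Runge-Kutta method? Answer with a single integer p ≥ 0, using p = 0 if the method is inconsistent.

b = (19/30, 16/15, -7/10)
c = (0, 1/7, -13/14)
Ac = (0, 0, 4/49)
Σ b_i: 19/30·1 + 16/15·1 + (-7/10)·1 = 1 ✓
b·c: 16/15·1/7 + (-7/10)·(-13/14) = 337/420 ≠ 1/2 ⇒ order 1.

1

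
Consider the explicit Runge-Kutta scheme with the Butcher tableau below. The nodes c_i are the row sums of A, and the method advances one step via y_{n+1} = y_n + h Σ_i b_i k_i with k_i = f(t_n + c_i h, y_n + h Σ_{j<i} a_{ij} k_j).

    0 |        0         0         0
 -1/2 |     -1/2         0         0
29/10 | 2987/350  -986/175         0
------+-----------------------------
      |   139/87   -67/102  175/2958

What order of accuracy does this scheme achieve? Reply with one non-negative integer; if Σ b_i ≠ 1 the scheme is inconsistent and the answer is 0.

b = (139/87, -67/102, 175/2958)
c = (0, -1/2, 29/10)
Ac = (0, 0, 493/175)
Σ b_i: 139/87·1 + (-67/102)·1 + 175/2958·1 = 1 ✓
b·c: (-67/102)·(-1/2) + 175/2958·29/10 = 1/2 ✓
b·c²: (-67/102)·1/4 + 175/2958·841/100 = 1/3 ✓
b·Ac: 175/2958·493/175 = 1/6 ✓; 3 stages ⇒ order 3.

3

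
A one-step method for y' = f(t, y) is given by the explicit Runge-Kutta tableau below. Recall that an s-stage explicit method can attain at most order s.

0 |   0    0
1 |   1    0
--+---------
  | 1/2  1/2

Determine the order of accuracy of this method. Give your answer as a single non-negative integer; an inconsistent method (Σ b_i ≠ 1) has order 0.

b = (1/2, 1/2)
c = (0, 1)
Σ b_i: 1/2·1 + 1/2·1 = 1 ✓
b·c: 1/2·1 = 1/2 ✓; 2 stages ⇒ order 2.

2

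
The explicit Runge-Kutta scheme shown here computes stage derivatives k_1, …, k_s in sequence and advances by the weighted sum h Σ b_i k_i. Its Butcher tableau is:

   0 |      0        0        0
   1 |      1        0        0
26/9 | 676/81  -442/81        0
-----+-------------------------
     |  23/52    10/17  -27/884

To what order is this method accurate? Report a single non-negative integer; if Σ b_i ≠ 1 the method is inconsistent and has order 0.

3

b = (23/52, 10/17, -27/884)
c = (0, 1, 26/9)
Ac = (0, 0, -442/81)
Σ b_i: 23/52·1 + 10/17·1 + (-27/884)·1 = 1 ✓
b·c: 10/17·1 + (-27/884)·26/9 = 1/2 ✓
b·c²: 10/17·1 + (-27/884)·676/81 = 1/3 ✓
b·Ac: (-27/884)·(-442/81) = 1/6 ✓; 3 stages ⇒ order 3.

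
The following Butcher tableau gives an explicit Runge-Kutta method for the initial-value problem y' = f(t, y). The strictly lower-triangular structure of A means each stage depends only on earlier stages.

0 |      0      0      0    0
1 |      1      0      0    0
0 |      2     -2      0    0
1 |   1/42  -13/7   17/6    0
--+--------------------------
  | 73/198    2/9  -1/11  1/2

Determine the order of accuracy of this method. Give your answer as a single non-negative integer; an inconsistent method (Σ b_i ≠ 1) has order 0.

1

b = (73/198, 2/9, -1/11, 1/2)
c = (0, 1, 0, 1)
Ac = (0, 0, -2, -13/7)
Σ b_i: 73/198·1 + 2/9·1 + (-1/11)·1 + 1/2·1 = 1 ✓
b·c: 2/9·1 + 1/2·1 = 13/18 ≠ 1/2 ⇒ order 1.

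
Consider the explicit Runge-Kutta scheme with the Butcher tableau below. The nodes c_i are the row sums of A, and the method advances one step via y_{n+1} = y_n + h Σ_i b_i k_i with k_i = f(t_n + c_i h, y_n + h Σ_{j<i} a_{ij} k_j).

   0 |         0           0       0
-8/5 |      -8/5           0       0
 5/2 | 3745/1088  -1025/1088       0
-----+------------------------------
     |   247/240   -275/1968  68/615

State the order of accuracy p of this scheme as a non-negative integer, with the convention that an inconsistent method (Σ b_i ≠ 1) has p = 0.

3

b = (247/240, -275/1968, 68/615)
c = (0, -8/5, 5/2)
Ac = (0, 0, 205/136)
Σ b_i: 247/240·1 + (-275/1968)·1 + 68/615·1 = 1 ✓
b·c: (-275/1968)·(-8/5) + 68/615·5/2 = 1/2 ✓
b·c²: (-275/1968)·64/25 + 68/615·25/4 = 1/3 ✓
b·Ac: 68/615·205/136 = 1/6 ✓; 3 stages ⇒ order 3.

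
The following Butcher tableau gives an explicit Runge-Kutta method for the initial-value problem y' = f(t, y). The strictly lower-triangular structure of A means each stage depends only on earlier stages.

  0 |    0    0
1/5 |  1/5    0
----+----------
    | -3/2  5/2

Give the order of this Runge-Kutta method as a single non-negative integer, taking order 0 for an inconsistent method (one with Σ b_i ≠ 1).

2

b = (-3/2, 5/2)
c = (0, 1/5)
Σ b_i: (-3/2)·1 + 5/2·1 = 1 ✓
b·c: 5/2·1/5 = 1/2 ✓; 2 stages ⇒ order 2.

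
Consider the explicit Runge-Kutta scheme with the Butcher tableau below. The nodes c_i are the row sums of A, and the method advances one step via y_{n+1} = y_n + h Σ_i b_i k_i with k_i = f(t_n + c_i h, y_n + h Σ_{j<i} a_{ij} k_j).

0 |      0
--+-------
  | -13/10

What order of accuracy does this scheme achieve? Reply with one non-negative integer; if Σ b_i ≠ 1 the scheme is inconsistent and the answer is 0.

b = (-13/10)
c = (0)
Σ b_i: (-13/10)·1 = -13/10 ≠ 1 ⇒ order 0.

0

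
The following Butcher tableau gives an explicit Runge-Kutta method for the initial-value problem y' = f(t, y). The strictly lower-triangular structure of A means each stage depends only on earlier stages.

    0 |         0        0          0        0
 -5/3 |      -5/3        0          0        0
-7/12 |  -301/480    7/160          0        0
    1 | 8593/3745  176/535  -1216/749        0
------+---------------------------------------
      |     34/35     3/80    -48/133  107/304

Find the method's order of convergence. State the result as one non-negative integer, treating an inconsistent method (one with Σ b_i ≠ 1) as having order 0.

b = (34/35, 3/80, -48/133, 107/304)
c = (0, -5/3, -7/12, 1)
Ac = (0, 0, -7/96, 128/321)
Σ b_i: 34/35·1 + 3/80·1 + (-48/133)·1 + 107/304·1 = 1 ✓
b·c: 3/80·(-5/3) + (-48/133)·(-7/12) + 107/304·1 = 1/2 ✓
b·c²: 3/80·25/9 + (-48/133)·49/144 + 107/304·1 = 1/3 ✓
b·Ac: (-48/133)·(-7/96) + 107/304·128/321 = 1/6 ✓
b·c³: 3/80·(-125/27) + (-48/133)·(-343/1728) + 107/304·1 = 1/4 ✓
b·(c∘Ac): (-48/133)·49/1152 + 107/304·128/321 = 1/8 ✓
b·Ac²: (-48/133)·35/288 + 107/304·116/321 = 1/12 ✓
b·A²c: 107/304·38/321 = 1/24 ✓; 4 stages ⇒ order 4.

4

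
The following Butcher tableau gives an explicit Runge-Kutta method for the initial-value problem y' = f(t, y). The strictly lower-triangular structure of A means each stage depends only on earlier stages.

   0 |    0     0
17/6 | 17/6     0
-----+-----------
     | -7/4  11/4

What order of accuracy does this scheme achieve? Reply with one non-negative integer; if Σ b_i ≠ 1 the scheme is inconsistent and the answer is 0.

1

b = (-7/4, 11/4)
c = (0, 17/6)
Σ b_i: (-7/4)·1 + 11/4·1 = 1 ✓
b·c: 11/4·17/6 = 187/24 ≠ 1/2 ⇒ order 1.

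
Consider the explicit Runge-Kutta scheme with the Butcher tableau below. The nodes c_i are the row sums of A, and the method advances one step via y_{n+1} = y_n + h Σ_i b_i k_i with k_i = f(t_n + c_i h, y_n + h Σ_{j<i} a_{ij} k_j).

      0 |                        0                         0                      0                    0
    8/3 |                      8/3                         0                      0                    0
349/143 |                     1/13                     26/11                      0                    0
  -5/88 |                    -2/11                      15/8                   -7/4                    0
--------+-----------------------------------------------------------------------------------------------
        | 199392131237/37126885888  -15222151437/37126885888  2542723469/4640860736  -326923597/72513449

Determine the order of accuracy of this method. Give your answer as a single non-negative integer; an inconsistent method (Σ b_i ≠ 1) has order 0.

3

b = (199392131237/37126885888, -15222151437/37126885888, 2542723469/4640860736, -326923597/72513449)
c = (0, 8/3, 349/143, -5/88)
Ac = (0, 0, 208/33, 417/572)
Σ b_i: 199392131237/37126885888·1 + (-15222151437/37126885888)·1 + 2542723469/4640860736·1 + (-326923597/72513449)·1 = 1 ✓
b·c: (-15222151437/37126885888)·8/3 + 2542723469/4640860736·349/143 + (-326923597/72513449)·(-5/88) = 1/2 ✓
b·c²: (-15222151437/37126885888)·64/9 + 2542723469/4640860736·121801/20449 + (-326923597/72513449)·25/7744 = 1/3 ✓
b·Ac: 2542723469/4640860736·208/33 + (-326923597/72513449)·417/572 = 1/6 ✓
b·c³: (-15222151437/37126885888)·512/27 + 2542723469/4640860736·42508549/2924207 + (-326923597/72513449)·(-125/681472) = 100198554865919/525605323516416 ≠ 1/4 ⇒ order 3.
b·(c∘Ac): 2542723469/4640860736·5584/363 + (-326923597/72513449)·(-2085/50336) = 659689497413/76574202144 ≠ 1/8
b·Ac²: 2542723469/4640860736·1664/99 + (-326923597/72513449)·714019/245388 = -1459363600115/373299235452 ≠ 1/12
b·A²c: (-326923597/72513449)·(-364/33) = 10818199028/217540347 ≠ 1/24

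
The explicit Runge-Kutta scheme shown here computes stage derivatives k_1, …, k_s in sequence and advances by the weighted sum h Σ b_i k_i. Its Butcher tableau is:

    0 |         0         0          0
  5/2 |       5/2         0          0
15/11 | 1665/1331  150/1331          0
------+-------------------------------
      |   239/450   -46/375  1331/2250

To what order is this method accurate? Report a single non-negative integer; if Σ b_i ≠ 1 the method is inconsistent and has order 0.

b = (239/450, -46/375, 1331/2250)
c = (0, 5/2, 15/11)
Ac = (0, 0, 375/1331)
Σ b_i: 239/450·1 + (-46/375)·1 + 1331/2250·1 = 1 ✓
b·c: (-46/375)·5/2 + 1331/2250·15/11 = 1/2 ✓
b·c²: (-46/375)·25/4 + 1331/2250·225/121 = 1/3 ✓
b·Ac: 1331/2250·375/1331 = 1/6 ✓; 3 stages ⇒ order 3.

3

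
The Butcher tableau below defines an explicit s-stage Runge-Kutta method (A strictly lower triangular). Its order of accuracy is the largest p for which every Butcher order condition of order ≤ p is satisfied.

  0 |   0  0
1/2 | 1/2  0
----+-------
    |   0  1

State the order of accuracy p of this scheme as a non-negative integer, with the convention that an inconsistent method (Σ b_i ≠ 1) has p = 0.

2

b = (0, 1)
c = (0, 1/2)
Σ b_i: 1·1 = 1 ✓
b·c: 1·1/2 = 1/2 ✓; 2 stages ⇒ order 2.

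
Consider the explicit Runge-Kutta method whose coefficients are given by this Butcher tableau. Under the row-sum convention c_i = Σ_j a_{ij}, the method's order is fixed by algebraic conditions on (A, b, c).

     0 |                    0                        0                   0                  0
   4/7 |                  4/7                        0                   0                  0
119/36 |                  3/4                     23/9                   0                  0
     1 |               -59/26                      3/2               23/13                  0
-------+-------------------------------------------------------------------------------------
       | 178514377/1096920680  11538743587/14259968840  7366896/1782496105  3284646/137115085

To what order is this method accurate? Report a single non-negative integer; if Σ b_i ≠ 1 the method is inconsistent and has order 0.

b = (178514377/1096920680, 11538743587/14259968840, 7366896/1782496105, 3284646/137115085)
c = (0, 4/7, 119/36, 1)
Ac = (0, 0, 92/63, 21967/3276)
Σ b_i: 178514377/1096920680·1 + 11538743587/14259968840·1 + 7366896/1782496105·1 + 3284646/137115085·1 = 1 ✓
b·c: 11538743587/14259968840·4/7 + 7366896/1782496105·119/36 + 3284646/137115085·1 = 1/2 ✓
b·c²: 11538743587/14259968840·16/49 + 7366896/1782496105·14161/1296 + 3284646/137115085·1 = 1/3 ✓
b·Ac: 7366896/1782496105·92/63 + 3284646/137115085·21967/3276 = 1/6 ✓
b·c³: 11538743587/14259968840·64/343 + 7366896/1782496105·1685159/46656 + 3284646/137115085·1 = 33607636793/103659004260 ≠ 1/4 ⇒ order 3.
b·(c∘Ac): 7366896/1782496105·391/81 + 3284646/137115085·21967/3276 = 4506402133/24954945470 ≠ 1/8
b·Ac²: 7366896/1782496105·368/441 + 3284646/137115085·16363799/825552 = 99156911141/207318008520 ≠ 1/12
b·A²c: 3284646/137115085·2116/819 = 2316770312/37432418205 ≠ 1/24

3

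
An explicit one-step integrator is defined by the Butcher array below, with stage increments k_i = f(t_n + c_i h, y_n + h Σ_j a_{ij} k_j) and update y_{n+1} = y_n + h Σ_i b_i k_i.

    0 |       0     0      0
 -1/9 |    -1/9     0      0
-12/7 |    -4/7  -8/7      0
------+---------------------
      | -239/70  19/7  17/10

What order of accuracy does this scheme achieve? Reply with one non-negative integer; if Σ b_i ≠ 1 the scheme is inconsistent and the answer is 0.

1

b = (-239/70, 19/7, 17/10)
c = (0, -1/9, -12/7)
Ac = (0, 0, 8/63)
Σ b_i: (-239/70)·1 + 19/7·1 + 17/10·1 = 1 ✓
b·c: 19/7·(-1/9) + 17/10·(-12/7) = -1013/315 ≠ 1/2 ⇒ order 1.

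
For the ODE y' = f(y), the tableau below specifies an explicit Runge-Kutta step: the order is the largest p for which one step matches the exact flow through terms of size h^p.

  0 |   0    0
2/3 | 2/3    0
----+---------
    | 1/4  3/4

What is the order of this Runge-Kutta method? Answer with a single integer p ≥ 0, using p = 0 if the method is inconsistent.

2

b = (1/4, 3/4)
c = (0, 2/3)
Σ b_i: 1/4·1 + 3/4·1 = 1 ✓
b·c: 3/4·2/3 = 1/2 ✓; 2 stages ⇒ order 2.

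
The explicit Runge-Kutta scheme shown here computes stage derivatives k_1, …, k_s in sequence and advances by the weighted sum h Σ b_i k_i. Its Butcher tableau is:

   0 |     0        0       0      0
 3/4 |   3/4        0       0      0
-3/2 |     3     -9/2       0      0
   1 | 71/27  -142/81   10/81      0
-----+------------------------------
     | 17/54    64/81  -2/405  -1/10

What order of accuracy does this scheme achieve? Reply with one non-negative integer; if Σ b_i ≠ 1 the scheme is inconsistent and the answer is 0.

b = (17/54, 64/81, -2/405, -1/10)
c = (0, 3/4, -3/2, 1)
Ac = (0, 0, -27/8, -3/2)
Σ b_i: 17/54·1 + 64/81·1 + (-2/405)·1 + (-1/10)·1 = 1 ✓
b·c: 64/81·3/4 + (-2/405)·(-3/2) + (-1/10)·1 = 1/2 ✓
b·c²: 64/81·9/16 + (-2/405)·9/4 + (-1/10)·1 = 1/3 ✓
b·Ac: (-2/405)·(-27/8) + (-1/10)·(-3/2) = 1/6 ✓
b·c³: 64/81·27/64 + (-2/405)·(-27/8) + (-1/10)·1 = 1/4 ✓
b·(c∘Ac): (-2/405)·81/16 + (-1/10)·(-3/2) = 1/8 ✓
b·Ac²: (-2/405)·(-81/32) + (-1/10)·(-17/24) = 1/12 ✓
b·A²c: (-1/10)·(-5/12) = 1/24 ✓; 4 stages ⇒ order 4.

4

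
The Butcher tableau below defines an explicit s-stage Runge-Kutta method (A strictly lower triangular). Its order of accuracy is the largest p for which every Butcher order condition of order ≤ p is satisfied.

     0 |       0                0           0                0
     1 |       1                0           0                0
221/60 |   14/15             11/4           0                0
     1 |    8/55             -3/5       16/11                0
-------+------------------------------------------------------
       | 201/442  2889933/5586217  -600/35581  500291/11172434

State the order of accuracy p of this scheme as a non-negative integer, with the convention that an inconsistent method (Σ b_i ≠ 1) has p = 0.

b = (201/442, 2889933/5586217, -600/35581, 500291/11172434)
c = (0, 1, 221/60, 1)
Ac = (0, 0, 11/4, 157/33)
Σ b_i: 201/442·1 + 2889933/5586217·1 + (-600/35581)·1 + 500291/11172434·1 = 1 ✓
b·c: 2889933/5586217·1 + (-600/35581)·221/60 + 500291/11172434·1 = 1/2 ✓
b·c²: 2889933/5586217·1 + (-600/35581)·48841/3600 + 500291/11172434·1 = 1/3 ✓
b·Ac: (-600/35581)·11/4 + 500291/11172434·157/33 = 1/6 ✓
b·c³: 2889933/5586217·1 + (-600/35581)·10793861/216000 + 500291/11172434·1 = -101/360 ≠ 1/4 ⇒ order 3.
b·(c∘Ac): (-600/35581)·2431/240 + 500291/11172434·157/33 = 28/663 ≠ 1/8
b·Ac²: (-600/35581)·11/4 + 500291/11172434·47356/2475 = 28628/35325 ≠ 1/12
b·A²c: 500291/11172434·4 = 1000582/5586217 ≠ 1/24

3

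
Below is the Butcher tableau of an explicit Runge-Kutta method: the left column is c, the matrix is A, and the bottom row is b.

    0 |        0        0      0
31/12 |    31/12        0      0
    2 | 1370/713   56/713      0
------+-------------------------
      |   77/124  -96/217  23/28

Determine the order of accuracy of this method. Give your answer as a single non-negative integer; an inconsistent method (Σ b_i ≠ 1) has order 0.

3

b = (77/124, -96/217, 23/28)
c = (0, 31/12, 2)
Ac = (0, 0, 14/69)
Σ b_i: 77/124·1 + (-96/217)·1 + 23/28·1 = 1 ✓
b·c: (-96/217)·31/12 + 23/28·2 = 1/2 ✓
b·c²: (-96/217)·961/144 + 23/28·4 = 1/3 ✓
b·Ac: 23/28·14/69 = 1/6 ✓; 3 stages ⇒ order 3.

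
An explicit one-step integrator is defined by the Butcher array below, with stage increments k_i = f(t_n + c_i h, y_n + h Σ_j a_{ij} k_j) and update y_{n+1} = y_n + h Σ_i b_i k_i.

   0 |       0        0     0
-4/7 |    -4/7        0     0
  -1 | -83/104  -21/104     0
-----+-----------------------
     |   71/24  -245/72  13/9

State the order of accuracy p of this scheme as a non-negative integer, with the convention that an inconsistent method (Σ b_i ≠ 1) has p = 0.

3

b = (71/24, -245/72, 13/9)
c = (0, -4/7, -1)
Ac = (0, 0, 3/26)
Σ b_i: 71/24·1 + (-245/72)·1 + 13/9·1 = 1 ✓
b·c: (-245/72)·(-4/7) + 13/9·(-1) = 1/2 ✓
b·c²: (-245/72)·16/49 + 13/9·1 = 1/3 ✓
b·Ac: 13/9·3/26 = 1/6 ✓; 3 stages ⇒ order 3.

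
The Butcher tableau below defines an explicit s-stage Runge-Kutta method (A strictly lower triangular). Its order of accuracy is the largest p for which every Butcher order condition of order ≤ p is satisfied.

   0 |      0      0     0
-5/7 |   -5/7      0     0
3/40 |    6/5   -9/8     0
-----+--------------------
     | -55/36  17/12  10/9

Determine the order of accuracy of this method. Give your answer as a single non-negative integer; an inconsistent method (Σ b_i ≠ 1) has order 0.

1

b = (-55/36, 17/12, 10/9)
c = (0, -5/7, 3/40)
Ac = (0, 0, 45/56)
Σ b_i: (-55/36)·1 + 17/12·1 + 10/9·1 = 1 ✓
b·c: 17/12·(-5/7) + 10/9·3/40 = -13/14 ≠ 1/2 ⇒ order 1.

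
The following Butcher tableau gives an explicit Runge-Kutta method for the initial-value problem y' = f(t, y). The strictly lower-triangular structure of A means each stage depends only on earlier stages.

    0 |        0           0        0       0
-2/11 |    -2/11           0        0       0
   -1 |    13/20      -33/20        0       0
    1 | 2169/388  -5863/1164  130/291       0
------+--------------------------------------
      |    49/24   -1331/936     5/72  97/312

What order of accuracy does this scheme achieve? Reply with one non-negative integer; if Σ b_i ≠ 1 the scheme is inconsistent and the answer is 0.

4

b = (49/24, -1331/936, 5/72, 97/312)
c = (0, -2/11, -1, 1)
Ac = (0, 0, 3/10, 91/194)
Σ b_i: 49/24·1 + (-1331/936)·1 + 5/72·1 + 97/312·1 = 1 ✓
b·c: (-1331/936)·(-2/11) + 5/72·(-1) + 97/312·1 = 1/2 ✓
b·c²: (-1331/936)·4/121 + 5/72·1 + 97/312·1 = 1/3 ✓
b·Ac: 5/72·3/10 + 97/312·91/194 = 1/6 ✓
b·c³: (-1331/936)·(-8/1331) + 5/72·(-1) + 97/312·1 = 1/4 ✓
b·(c∘Ac): 5/72·(-3/10) + 97/312·91/194 = 1/8 ✓
b·Ac²: 5/72·(-3/55) + 97/312·299/1067 = 1/12 ✓
b·A²c: 97/312·13/97 = 1/24 ✓; 4 stages ⇒ order 4.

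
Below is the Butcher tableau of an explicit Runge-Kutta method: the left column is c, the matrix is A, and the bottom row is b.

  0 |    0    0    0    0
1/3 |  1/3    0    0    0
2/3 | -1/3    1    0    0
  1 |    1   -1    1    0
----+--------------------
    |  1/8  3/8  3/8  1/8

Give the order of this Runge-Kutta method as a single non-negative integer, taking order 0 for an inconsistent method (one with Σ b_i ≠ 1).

b = (1/8, 3/8, 3/8, 1/8)
c = (0, 1/3, 2/3, 1)
Ac = (0, 0, 1/3, 1/3)
Σ b_i: 1/8·1 + 3/8·1 + 3/8·1 + 1/8·1 = 1 ✓
b·c: 3/8·1/3 + 3/8·2/3 + 1/8·1 = 1/2 ✓
b·c²: 3/8·1/9 + 3/8·4/9 + 1/8·1 = 1/3 ✓
b·Ac: 3/8·1/3 + 1/8·1/3 = 1/6 ✓
b·c³: 3/8·1/27 + 3/8·8/27 + 1/8·1 = 1/4 ✓
b·(c∘Ac): 3/8·2/9 + 1/8·1/3 = 1/8 ✓
b·Ac²: 3/8·1/9 + 1/8·1/3 = 1/12 ✓
b·A²c: 1/8·1/3 = 1/24 ✓; 4 stages ⇒ order 4.

4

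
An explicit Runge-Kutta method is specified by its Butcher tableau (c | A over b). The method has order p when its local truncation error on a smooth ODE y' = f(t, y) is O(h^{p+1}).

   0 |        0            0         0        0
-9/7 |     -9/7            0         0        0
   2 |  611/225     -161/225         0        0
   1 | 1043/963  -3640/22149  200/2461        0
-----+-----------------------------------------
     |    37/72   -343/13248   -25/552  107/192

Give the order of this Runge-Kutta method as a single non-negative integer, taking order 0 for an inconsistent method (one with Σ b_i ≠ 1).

b = (37/72, -343/13248, -25/552, 107/192)
c = (0, -9/7, 2, 1)
Ac = (0, 0, 23/25, 40/107)
Σ b_i: 37/72·1 + (-343/13248)·1 + (-25/552)·1 + 107/192·1 = 1 ✓
b·c: (-343/13248)·(-9/7) + (-25/552)·2 + 107/192·1 = 1/2 ✓
b·c²: (-343/13248)·81/49 + (-25/552)·4 + 107/192·1 = 1/3 ✓
b·Ac: (-25/552)·23/25 + 107/192·40/107 = 1/6 ✓
b·c³: (-343/13248)·(-729/343) + (-25/552)·8 + 107/192·1 = 1/4 ✓
b·(c∘Ac): (-25/552)·46/25 + 107/192·40/107 = 1/8 ✓
b·Ac²: (-25/552)·(-207/175) + 107/192·40/749 = 1/12 ✓
b·A²c: 107/192·8/107 = 1/24 ✓; 4 stages ⇒ order 4.

4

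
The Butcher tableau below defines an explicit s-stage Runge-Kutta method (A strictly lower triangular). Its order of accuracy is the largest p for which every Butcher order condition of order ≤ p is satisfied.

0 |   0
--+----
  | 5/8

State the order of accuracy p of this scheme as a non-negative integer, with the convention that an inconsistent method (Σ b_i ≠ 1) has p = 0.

0

b = (5/8)
c = (0)
Σ b_i: 5/8·1 = 5/8 ≠ 1 ⇒ order 0.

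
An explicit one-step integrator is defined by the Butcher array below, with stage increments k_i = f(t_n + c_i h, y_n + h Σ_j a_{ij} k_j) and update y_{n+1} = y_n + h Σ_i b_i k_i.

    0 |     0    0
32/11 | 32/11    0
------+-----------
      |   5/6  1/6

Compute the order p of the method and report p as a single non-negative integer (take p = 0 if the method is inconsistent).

1

b = (5/6, 1/6)
c = (0, 32/11)
Σ b_i: 5/6·1 + 1/6·1 = 1 ✓
b·c: 1/6·32/11 = 16/33 ≠ 1/2 ⇒ order 1.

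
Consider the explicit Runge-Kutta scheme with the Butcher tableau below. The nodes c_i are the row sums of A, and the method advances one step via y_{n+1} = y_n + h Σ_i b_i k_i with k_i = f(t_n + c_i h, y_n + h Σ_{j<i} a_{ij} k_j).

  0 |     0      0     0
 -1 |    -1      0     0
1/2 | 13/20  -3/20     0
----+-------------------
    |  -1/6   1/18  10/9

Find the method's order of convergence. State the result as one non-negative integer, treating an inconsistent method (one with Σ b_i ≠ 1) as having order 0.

3

b = (-1/6, 1/18, 10/9)
c = (0, -1, 1/2)
Ac = (0, 0, 3/20)
Σ b_i: (-1/6)·1 + 1/18·1 + 10/9·1 = 1 ✓
b·c: 1/18·(-1) + 10/9·1/2 = 1/2 ✓
b·c²: 1/18·1 + 10/9·1/4 = 1/3 ✓
b·Ac: 10/9·3/20 = 1/6 ✓; 3 stages ⇒ order 3.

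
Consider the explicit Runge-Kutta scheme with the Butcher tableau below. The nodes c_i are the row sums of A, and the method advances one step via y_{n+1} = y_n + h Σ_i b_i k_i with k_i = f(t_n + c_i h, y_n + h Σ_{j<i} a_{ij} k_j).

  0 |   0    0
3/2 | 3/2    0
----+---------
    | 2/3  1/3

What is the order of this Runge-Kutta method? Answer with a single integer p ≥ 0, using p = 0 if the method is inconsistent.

b = (2/3, 1/3)
c = (0, 3/2)
Σ b_i: 2/3·1 + 1/3·1 = 1 ✓
b·c: 1/3·3/2 = 1/2 ✓; 2 stages ⇒ order 2.

2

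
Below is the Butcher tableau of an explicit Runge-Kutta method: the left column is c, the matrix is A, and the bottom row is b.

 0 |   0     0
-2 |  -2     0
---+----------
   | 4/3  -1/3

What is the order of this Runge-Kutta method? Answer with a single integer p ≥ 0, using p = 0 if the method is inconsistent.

1

b = (4/3, -1/3)
c = (0, -2)
Σ b_i: 4/3·1 + (-1/3)·1 = 1 ✓
b·c: (-1/3)·(-2) = 2/3 ≠ 1/2 ⇒ order 1.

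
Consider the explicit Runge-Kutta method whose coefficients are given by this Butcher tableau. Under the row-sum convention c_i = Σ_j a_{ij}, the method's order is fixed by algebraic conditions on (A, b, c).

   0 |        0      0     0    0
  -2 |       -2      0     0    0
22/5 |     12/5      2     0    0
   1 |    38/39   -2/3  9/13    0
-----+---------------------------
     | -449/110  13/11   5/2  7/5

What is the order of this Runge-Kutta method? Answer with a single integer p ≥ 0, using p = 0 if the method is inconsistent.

b = (-449/110, 13/11, 5/2, 7/5)
c = (0, -2, 22/5, 1)
Ac = (0, 0, -4, 854/195)
Σ b_i: (-449/110)·1 + 13/11·1 + 5/2·1 + 7/5·1 = 1 ✓
b·c: 13/11·(-2) + 5/2·22/5 + 7/5·1 = 552/55 ≠ 1/2 ⇒ order 1.

1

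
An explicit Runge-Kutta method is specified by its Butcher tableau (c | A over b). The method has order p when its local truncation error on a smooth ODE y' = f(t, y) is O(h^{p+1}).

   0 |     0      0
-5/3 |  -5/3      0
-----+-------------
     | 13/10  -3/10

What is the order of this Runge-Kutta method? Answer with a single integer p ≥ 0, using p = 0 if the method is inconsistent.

2

b = (13/10, -3/10)
c = (0, -5/3)
Σ b_i: 13/10·1 + (-3/10)·1 = 1 ✓
b·c: (-3/10)·(-5/3) = 1/2 ✓; 2 stages ⇒ order 2.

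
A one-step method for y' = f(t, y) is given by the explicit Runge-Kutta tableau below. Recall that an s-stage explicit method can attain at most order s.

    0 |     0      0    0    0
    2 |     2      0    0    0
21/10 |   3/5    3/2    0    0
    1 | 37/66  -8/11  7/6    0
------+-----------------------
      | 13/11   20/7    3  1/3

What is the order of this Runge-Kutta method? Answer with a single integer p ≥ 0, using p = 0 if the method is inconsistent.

b = (13/11, 20/7, 3, 1/3)
c = (0, 2, 21/10, 1)
Ac = (0, 0, 3, 219/220)
Σ b_i: 13/11·1 + 20/7·1 + 3·1 + 1/3·1 = 1703/231 ≠ 1 ⇒ order 0.

0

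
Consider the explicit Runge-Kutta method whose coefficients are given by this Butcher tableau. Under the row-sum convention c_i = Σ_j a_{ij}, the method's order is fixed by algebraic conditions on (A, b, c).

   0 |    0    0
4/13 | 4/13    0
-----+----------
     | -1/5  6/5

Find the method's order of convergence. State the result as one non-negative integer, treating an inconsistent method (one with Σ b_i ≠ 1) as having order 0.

1

b = (-1/5, 6/5)
c = (0, 4/13)
Σ b_i: (-1/5)·1 + 6/5·1 = 1 ✓
b·c: 6/5·4/13 = 24/65 ≠ 1/2 ⇒ order 1.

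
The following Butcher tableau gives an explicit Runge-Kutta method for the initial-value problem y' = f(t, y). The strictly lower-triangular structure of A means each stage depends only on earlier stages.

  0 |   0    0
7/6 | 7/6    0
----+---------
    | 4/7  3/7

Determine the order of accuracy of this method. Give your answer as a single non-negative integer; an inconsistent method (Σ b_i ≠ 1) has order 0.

b = (4/7, 3/7)
c = (0, 7/6)
Σ b_i: 4/7·1 + 3/7·1 = 1 ✓
b·c: 3/7·7/6 = 1/2 ✓; 2 stages ⇒ order 2.

2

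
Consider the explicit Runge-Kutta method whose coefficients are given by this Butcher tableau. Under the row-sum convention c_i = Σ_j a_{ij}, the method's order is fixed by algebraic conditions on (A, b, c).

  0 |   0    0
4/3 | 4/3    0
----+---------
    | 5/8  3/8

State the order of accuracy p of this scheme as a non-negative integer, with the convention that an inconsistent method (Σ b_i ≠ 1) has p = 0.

b = (5/8, 3/8)
c = (0, 4/3)
Σ b_i: 5/8·1 + 3/8·1 = 1 ✓
b·c: 3/8·4/3 = 1/2 ✓; 2 stages ⇒ order 2.

2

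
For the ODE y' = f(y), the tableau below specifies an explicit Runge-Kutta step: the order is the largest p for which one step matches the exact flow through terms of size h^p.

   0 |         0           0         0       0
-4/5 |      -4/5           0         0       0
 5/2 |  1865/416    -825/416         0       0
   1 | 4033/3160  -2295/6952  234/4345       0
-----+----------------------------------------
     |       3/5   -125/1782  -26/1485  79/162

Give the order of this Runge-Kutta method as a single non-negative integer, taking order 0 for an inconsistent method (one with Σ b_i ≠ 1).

b = (3/5, -125/1782, -26/1485, 79/162)
c = (0, -4/5, 5/2, 1)
Ac = (0, 0, 165/104, 63/158)
Σ b_i: 3/5·1 + (-125/1782)·1 + (-26/1485)·1 + 79/162·1 = 1 ✓
b·c: (-125/1782)·(-4/5) + (-26/1485)·5/2 + 79/162·1 = 1/2 ✓
b·c²: (-125/1782)·16/25 + (-26/1485)·25/4 + 79/162·1 = 1/3 ✓
b·Ac: (-26/1485)·165/104 + 79/162·63/158 = 1/6 ✓
b·c³: (-125/1782)·(-64/125) + (-26/1485)·125/8 + 79/162·1 = 1/4 ✓
b·(c∘Ac): (-26/1485)·825/208 + 79/162·63/158 = 1/8 ✓
b·Ac²: (-26/1485)·(-33/26) + 79/162·99/790 = 1/12 ✓
b·A²c: 79/162·27/316 = 1/24 ✓; 4 stages ⇒ order 4.

4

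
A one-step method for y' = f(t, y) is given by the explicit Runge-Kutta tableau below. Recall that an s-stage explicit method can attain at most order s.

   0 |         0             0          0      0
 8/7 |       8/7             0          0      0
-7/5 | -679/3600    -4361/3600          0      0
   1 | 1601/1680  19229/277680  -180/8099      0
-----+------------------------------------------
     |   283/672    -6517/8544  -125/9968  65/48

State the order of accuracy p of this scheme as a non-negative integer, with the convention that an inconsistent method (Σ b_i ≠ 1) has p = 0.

4

b = (283/672, -6517/8544, -125/9968, 65/48)
c = (0, 8/7, -7/5, 1)
Ac = (0, 0, -623/450, 43/390)
Σ b_i: 283/672·1 + (-6517/8544)·1 + (-125/9968)·1 + 65/48·1 = 1 ✓
b·c: (-6517/8544)·8/7 + (-125/9968)·(-7/5) + 65/48·1 = 1/2 ✓
b·c²: (-6517/8544)·64/49 + (-125/9968)·49/25 + 65/48·1 = 1/3 ✓
b·Ac: (-125/9968)·(-623/450) + 65/48·43/390 = 1/6 ✓
b·c³: (-6517/8544)·512/343 + (-125/9968)·(-343/125) + 65/48·1 = 1/4 ✓
b·(c∘Ac): (-125/9968)·4361/2250 + 65/48·43/390 = 1/8 ✓
b·Ac²: (-125/9968)·(-356/225) + 65/48·64/1365 = 1/12 ✓
b·A²c: 65/48·2/65 = 1/24 ✓; 4 stages ⇒ order 4.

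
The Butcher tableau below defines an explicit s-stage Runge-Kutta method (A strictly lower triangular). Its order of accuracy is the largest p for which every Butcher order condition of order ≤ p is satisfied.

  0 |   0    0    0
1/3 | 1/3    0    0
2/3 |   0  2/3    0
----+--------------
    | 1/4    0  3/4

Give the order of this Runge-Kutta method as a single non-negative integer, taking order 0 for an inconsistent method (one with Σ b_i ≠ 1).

b = (1/4, 0, 3/4)
c = (0, 1/3, 2/3)
Ac = (0, 0, 2/9)
Σ b_i: 1/4·1 + 3/4·1 = 1 ✓
b·c: 3/4·2/3 = 1/2 ✓
b·c²: 3/4·4/9 = 1/3 ✓
b·Ac: 3/4·2/9 = 1/6 ✓; 3 stages ⇒ order 3.

3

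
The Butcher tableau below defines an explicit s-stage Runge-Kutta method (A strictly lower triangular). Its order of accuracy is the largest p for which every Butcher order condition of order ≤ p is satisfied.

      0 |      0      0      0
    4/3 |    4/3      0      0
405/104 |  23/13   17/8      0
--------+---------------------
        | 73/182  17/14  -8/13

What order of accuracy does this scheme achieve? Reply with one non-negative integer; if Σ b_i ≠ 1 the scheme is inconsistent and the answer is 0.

b = (73/182, 17/14, -8/13)
c = (0, 4/3, 405/104)
Ac = (0, 0, 17/6)
Σ b_i: 73/182·1 + 17/14·1 + (-8/13)·1 = 1 ✓
b·c: 17/14·4/3 + (-8/13)·405/104 = -2759/3549 ≠ 1/2 ⇒ order 1.

1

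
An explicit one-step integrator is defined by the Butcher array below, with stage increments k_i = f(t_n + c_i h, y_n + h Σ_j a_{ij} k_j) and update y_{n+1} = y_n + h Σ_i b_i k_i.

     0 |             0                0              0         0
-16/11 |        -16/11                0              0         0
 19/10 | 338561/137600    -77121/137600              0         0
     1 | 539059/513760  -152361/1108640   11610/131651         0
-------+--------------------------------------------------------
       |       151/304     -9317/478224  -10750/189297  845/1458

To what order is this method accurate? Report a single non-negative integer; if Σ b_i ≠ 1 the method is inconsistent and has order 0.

b = (151/304, -9317/478224, -10750/189297, 845/1458)
c = (0, -16/11, 19/10, 1)
Ac = (0, 0, 7011/8600, 621/1690)
Σ b_i: 151/304·1 + (-9317/478224)·1 + (-10750/189297)·1 + 845/1458·1 = 1 ✓
b·c: (-9317/478224)·(-16/11) + (-10750/189297)·19/10 + 845/1458·1 = 1/2 ✓
b·c²: (-9317/478224)·256/121 + (-10750/189297)·361/100 + 845/1458·1 = 1/3 ✓
b·Ac: (-10750/189297)·7011/8600 + 845/1458·621/1690 = 1/6 ✓
b·c³: (-9317/478224)·(-4096/1331) + (-10750/189297)·6859/1000 + 845/1458·1 = 1/4 ✓
b·(c∘Ac): (-10750/189297)·133209/86000 + 845/1458·621/1690 = 1/8 ✓
b·Ac²: (-10750/189297)·(-14022/11825) + 845/1458·513/18590 = 1/12 ✓
b·A²c: 845/1458·243/3380 = 1/24 ✓; 4 stages ⇒ order 4.

4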